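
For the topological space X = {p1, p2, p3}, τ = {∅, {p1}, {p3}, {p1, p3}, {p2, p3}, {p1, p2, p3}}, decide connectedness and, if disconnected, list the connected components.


(X, τ) is disconnected; components = [{p1}, {p2, p3}].

Find clopen sets (U ∈ τ with X ∖ U ∈ τ):
  U = ∅, X ∖ U = {p1, p2, p3} — both open, so U is clopen.
  U = {p1}, X ∖ U = {p2, p3} — both open, so U is clopen.
  U = {p2, p3}, X ∖ U = {p1} — both open, so U is clopen.
  U = {p1, p2, p3}, X ∖ U = ∅ — both open, so U is clopen.
Nontrivial clopen(s) exist: e.g. {p2, p3}. So (X, τ) is disconnected.
Compute connected components by grouping points that agree on all clopens:
  component: {p1}
  component: {p2, p3}


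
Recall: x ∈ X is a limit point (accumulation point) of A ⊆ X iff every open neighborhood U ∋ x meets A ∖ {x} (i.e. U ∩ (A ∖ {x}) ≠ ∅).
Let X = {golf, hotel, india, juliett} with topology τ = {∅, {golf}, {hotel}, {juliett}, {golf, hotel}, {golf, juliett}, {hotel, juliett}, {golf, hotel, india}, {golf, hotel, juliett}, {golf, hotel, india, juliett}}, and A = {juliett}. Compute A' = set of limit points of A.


A' = ∅

For each x ∈ X, list the open sets U ∈ τ with x ∈ U, then check whether U ∩ (A ∖ {x}) ≠ ∅ for every such U.
  x = golf: open {golf} ∋ x has {golf} ∩ (A ∖ {golf}) = ∅, so x is NOT a limit point.
  x = hotel: open {hotel} ∋ x has {hotel} ∩ (A ∖ {hotel}) = ∅, so x is NOT a limit point.
  x = india: open {golf, hotel, india} ∋ x has {golf, hotel, india} ∩ (A ∖ {india}) = ∅, so x is NOT a limit point.
  x = juliett: open {juliett} ∋ x has {juliett} ∩ (A ∖ {juliett}) = ∅, so x is NOT a limit point.
Collecting: A' = ∅.


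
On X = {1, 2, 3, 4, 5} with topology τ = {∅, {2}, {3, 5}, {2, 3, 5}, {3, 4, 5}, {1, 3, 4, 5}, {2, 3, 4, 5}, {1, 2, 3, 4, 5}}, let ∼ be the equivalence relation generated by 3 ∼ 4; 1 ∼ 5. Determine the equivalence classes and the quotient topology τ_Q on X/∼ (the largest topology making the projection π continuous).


X/∼ = {[1=5], [2], [3=4]}; |τ_Q| = 4.

Equivalence classes: [1=5], [2], [3=4].
Quotient map π: X → X/∼ sends 1 ↦ [1=5], 2 ↦ [2], 3 ↦ [3=4], 4 ↦ [3=4], 5 ↦ [1=5].
For each subset V ⊆ X/∼, compute π^{-1}(V) ⊆ X and check whether π^{-1}(V) ∈ τ. V is open in τ_Q iff π^{-1}(V) ∈ τ.
  V = {}: π^{-1}(V) = ∅ ∈ τ ✓.
  V = {[1=5]}: π^{-1}(V) = {1, 5} ∉ τ ✗.
  V = {[2]}: π^{-1}(V) = {2} ∈ τ ✓.
  V = {[1=5], [2]}: π^{-1}(V) = {1, 2, 5} ∉ τ ✗.
  V = {[3=4]}: π^{-1}(V) = {3, 4} ∉ τ ✗.
  V = {[1=5], [3=4]}: π^{-1}(V) = {1, 3, 4, 5} ∈ τ ✓.
  V = {[2], [3=4]}: π^{-1}(V) = {2, 3, 4} ∉ τ ✗.
  V = {[1=5], [2], [3=4]}: π^{-1}(V) = {1, 2, 3, 4, 5} ∈ τ ✓.
Open sets in the quotient: τ_Q = {{}, {[2]}, {[1=5], [3=4]}, {[1=5], [2], [3=4]}} (4 elements).


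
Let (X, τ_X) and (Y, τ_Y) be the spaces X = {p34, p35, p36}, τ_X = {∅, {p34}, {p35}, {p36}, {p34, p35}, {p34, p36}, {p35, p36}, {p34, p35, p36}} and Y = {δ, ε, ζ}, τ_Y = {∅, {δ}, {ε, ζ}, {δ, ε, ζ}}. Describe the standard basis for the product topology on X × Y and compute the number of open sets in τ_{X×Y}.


Basis B = {∅ × ∅, {p34} × {δ}, {p35} × {δ}, {p36} × {δ}, {p34, p35} × {δ}, {p34, p36} × {δ}, {p34} × {ε, ζ}, {p35, p36} × {δ}, {p35} × {ε, ζ}, {p36} × {ε, ζ}, {p34} × {δ, ε, ζ}, {p34, p35, p36} × {δ}, {p35} × {δ, ε, ζ}, {p36} × {δ, ε, ζ}, {p34, p35} × {ε, ζ}, {p34, p36} × {ε, ζ}, {p35, p36} × {ε, ζ}, {p34, p35} × {δ, ε, ζ}, {p34, p36} × {δ, ε, ζ}, {p34, p35, p36} × {ε, ζ}, {p35, p36} × {δ, ε, ζ}, {p34, p35, p36} × {δ, ε, ζ}}; |τ_{X×Y}| = 64.

Enumerate products U × V with U ∈ τ_X, V ∈ τ_Y (deduplicated):
  ∅ × ∅ = {} (∅)
  {p34} × {δ} = {(p34,δ)}
  {p35} × {δ} = {(p35,δ)}
  {p36} × {δ} = {(p36,δ)}
  {p34, p35} × {δ} = {(p34,δ), (p35,δ)}
  {p34, p36} × {δ} = {(p34,δ), (p36,δ)}
  {p34} × {ε, ζ} = {(p34,ε), (p34,ζ)}
  {p35, p36} × {δ} = {(p35,δ), (p36,δ)}
  {p35} × {ε, ζ} = {(p35,ε), (p35,ζ)}
  {p36} × {ε, ζ} = {(p36,ε), (p36,ζ)}
  {p34} × {δ, ε, ζ} = {(p34,δ), (p34,ε), (p34,ζ)}
  {p34, p35, p36} × {δ} = {(p34,δ), (p35,δ), (p36,δ)}
  {p35} × {δ, ε, ζ} = {(p35,δ), (p35,ε), (p35,ζ)}
  {p36} × {δ, ε, ζ} = {(p36,δ), (p36,ε), (p36,ζ)}
  {p34, p35} × {ε, ζ} = {(p34,ε), (p34,ζ), (p35,ε), (p35,ζ)}
  {p34, p36} × {ε, ζ} = {(p34,ε), (p34,ζ), (p36,ε), (p36,ζ)}
  {p35, p36} × {ε, ζ} = {(p35,ε), (p35,ζ), (p36,ε), (p36,ζ)}
  {p34, p35} × {δ, ε, ζ} = {(p34,δ), (p34,ε), (p34,ζ), (p35,δ), (p35,ε), (p35,ζ)}
  {p34, p36} × {δ, ε, ζ} = {(p34,δ), (p34,ε), (p34,ζ), (p36,δ), (p36,ε), (p36,ζ)}
  {p34, p35, p36} × {ε, ζ} = {(p34,ε), (p34,ζ), (p35,ε), (p35,ζ), (p36,ε), (p36,ζ)}
  {p35, p36} × {δ, ε, ζ} = {(p35,δ), (p35,ε), (p35,ζ), (p36,δ), (p36,ε), (p36,ζ)}
  {p34, p35, p36} × {δ, ε, ζ} = {(p34,δ), (p34,ε), (p34,ζ), (p35,δ), (p35,ε), (p35,ζ), (p36,δ), (p36,ε), (p36,ζ)}
These 22 distinct sets form the basis B.
Close under arbitrary unions to get τ_{X×Y}; counting gives |τ_{X×Y}| = 64.


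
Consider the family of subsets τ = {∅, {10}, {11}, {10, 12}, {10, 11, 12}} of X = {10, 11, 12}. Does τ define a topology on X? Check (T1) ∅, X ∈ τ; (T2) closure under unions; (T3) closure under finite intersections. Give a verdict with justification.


τ is NOT a topology on X.

Axiom (T1): ∅ ∈ τ? Yes; X ∈ τ? Yes.
Axiom (T2/T3): check pairwise unions and intersections of members of τ.
Counterexample for (T2): {10} ∪ {11} = {10, 11} ∉ τ. Therefore τ is NOT a topology.


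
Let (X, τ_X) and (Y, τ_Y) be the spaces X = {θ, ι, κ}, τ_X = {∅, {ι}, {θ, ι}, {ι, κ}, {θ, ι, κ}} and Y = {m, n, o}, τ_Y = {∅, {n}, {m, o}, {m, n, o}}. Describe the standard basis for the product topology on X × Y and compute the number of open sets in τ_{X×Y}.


Basis B = {∅ × ∅, {ι} × {n}, {θ, ι} × {n}, {ι} × {m, o}, {ι, κ} × {n}, {θ, ι, κ} × {n}, {ι} × {m, n, o}, {θ, ι} × {m, o}, {ι, κ} × {m, o}, {θ, ι} × {m, n, o}, {θ, ι, κ} × {m, o}, {ι, κ} × {m, n, o}, {θ, ι, κ} × {m, n, o}}; |τ_{X×Y}| = 25.

Enumerate products U × V with U ∈ τ_X, V ∈ τ_Y (deduplicated):
  ∅ × ∅ = {} (∅)
  {ι} × {n} = {(ι,n)}
  {θ, ι} × {n} = {(θ,n), (ι,n)}
  {ι} × {m, o} = {(ι,m), (ι,o)}
  {ι, κ} × {n} = {(ι,n), (κ,n)}
  {θ, ι, κ} × {n} = {(θ,n), (ι,n), (κ,n)}
  {ι} × {m, n, o} = {(ι,m), (ι,n), (ι,o)}
  {θ, ι} × {m, o} = {(θ,m), (θ,o), (ι,m), (ι,o)}
  {ι, κ} × {m, o} = {(ι,m), (ι,o), (κ,m), (κ,o)}
  {θ, ι} × {m, n, o} = {(θ,m), (θ,n), (θ,o), (ι,m), (ι,n), (ι,o)}
  {θ, ι, κ} × {m, o} = {(θ,m), (θ,o), (ι,m), (ι,o), (κ,m), (κ,o)}
  {ι, κ} × {m, n, o} = {(ι,m), (ι,n), (ι,o), (κ,m), (κ,n), (κ,o)}
  {θ, ι, κ} × {m, n, o} = {(θ,m), (θ,n), (θ,o), (ι,m), (ι,n), (ι,o), (κ,m), (κ,n), (κ,o)}
These 13 distinct sets form the basis B.
Close under arbitrary unions to get τ_{X×Y}; counting gives |τ_{X×Y}| = 25.


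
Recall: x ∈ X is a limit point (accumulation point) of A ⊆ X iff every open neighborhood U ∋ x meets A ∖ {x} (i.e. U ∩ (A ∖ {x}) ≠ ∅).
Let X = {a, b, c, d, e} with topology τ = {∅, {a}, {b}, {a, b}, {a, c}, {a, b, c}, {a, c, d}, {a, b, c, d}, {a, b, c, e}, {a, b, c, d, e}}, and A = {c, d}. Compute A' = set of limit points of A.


A' = {d, e}

For each x ∈ X, list the open sets U ∈ τ with x ∈ U, then check whether U ∩ (A ∖ {x}) ≠ ∅ for every such U.
  x = a: open {a} ∋ x has {a} ∩ (A ∖ {a}) = ∅, so x is NOT a limit point.
  x = b: open {b} ∋ x has {b} ∩ (A ∖ {b}) = ∅, so x is NOT a limit point.
  x = c: open {a, c} ∋ x has {a, c} ∩ (A ∖ {c}) = ∅, so x is NOT a limit point.
  x = d: opens ∋ x are {a, c, d}, {a, b, c, d}, {a, b, c, d, e}; each meets A ∖ {d}, so x IS a limit point.
  x = e: opens ∋ x are {a, b, c, e}, {a, b, c, d, e}; each meets A ∖ {e}, so x IS a limit point.
Collecting: A' = {d, e}.


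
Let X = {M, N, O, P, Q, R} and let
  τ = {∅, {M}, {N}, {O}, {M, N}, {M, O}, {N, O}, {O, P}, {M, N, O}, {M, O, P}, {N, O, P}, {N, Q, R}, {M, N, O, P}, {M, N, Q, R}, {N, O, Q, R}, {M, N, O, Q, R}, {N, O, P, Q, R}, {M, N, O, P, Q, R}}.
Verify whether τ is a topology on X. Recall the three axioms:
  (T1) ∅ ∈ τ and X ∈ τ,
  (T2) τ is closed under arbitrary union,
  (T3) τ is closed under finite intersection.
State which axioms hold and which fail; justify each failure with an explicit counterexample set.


τ IS a topology on X.

Axiom (T1): ∅ ∈ τ? Yes; X ∈ τ? Yes.
Axiom (T2/T3): check pairwise unions and intersections of members of τ.
All pairwise intersections and unions checked — each lies in τ. Therefore τ satisfies (T1), (T2), (T3): it IS a topology on X.


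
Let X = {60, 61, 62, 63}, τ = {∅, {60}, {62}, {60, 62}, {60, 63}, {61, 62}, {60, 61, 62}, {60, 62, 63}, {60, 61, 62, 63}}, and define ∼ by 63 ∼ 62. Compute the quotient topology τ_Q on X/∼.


X/∼ = {[60], [61], [62=63]}; |τ_Q| = 4.

Equivalence classes: [60], [61], [62=63].
Quotient map π: X → X/∼ sends 60 ↦ [60], 61 ↦ [61], 62 ↦ [62=63], 63 ↦ [62=63].
For each subset V ⊆ X/∼, compute π^{-1}(V) ⊆ X and check whether π^{-1}(V) ∈ τ. V is open in τ_Q iff π^{-1}(V) ∈ τ.
  V = {}: π^{-1}(V) = ∅ ∈ τ ✓.
  V = {[60]}: π^{-1}(V) = {60} ∈ τ ✓.
  V = {[61]}: π^{-1}(V) = {61} ∉ τ ✗.
  V = {[60], [61]}: π^{-1}(V) = {60, 61} ∉ τ ✗.
  V = {[62=63]}: π^{-1}(V) = {62, 63} ∉ τ ✗.
  V = {[60], [62=63]}: π^{-1}(V) = {60, 62, 63} ∈ τ ✓.
  V = {[61], [62=63]}: π^{-1}(V) = {61, 62, 63} ∉ τ ✗.
  V = {[60], [61], [62=63]}: π^{-1}(V) = {60, 61, 62, 63} ∈ τ ✓.
Open sets in the quotient: τ_Q = {{}, {[60]}, {[60], [62=63]}, {[60], [61], [62=63]}} (4 elements).


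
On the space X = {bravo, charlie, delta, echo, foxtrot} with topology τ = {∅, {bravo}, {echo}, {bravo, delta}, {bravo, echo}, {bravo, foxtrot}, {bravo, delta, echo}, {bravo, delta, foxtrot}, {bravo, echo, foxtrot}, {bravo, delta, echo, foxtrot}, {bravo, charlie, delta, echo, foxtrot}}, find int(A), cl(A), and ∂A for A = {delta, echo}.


int(A) = {echo}, cl(A) = {charlie, delta, echo}, ∂A = {charlie, delta}.

Closed sets in (X, τ) are complements of opens:
  closed(X, τ) = {∅, {charlie}, {charlie, delta}, {charlie, echo}, {charlie, foxtrot}, {charlie, delta, echo}, {charlie, delta, foxtrot}, {charlie, echo, foxtrot}, {bravo, charlie, delta, foxtrot}, {charlie, delta, echo, foxtrot}, {bravo, charlie, delta, echo, foxtrot}}.
int(A) = ⋃ {U ∈ τ : U ⊆ A}. Opens contained in A: ∅, {echo}.
Taking the union of these: int(A) = {echo}.
cl(A) = ⋂ {C closed : A ⊆ C}. Closed sets containing A: {charlie, delta, echo}, {charlie, delta, echo, foxtrot}, {bravo, charlie, delta, echo, foxtrot}.
Intersecting these: cl(A) = {charlie, delta, echo}.
∂A = cl(A) ∖ int(A) = {charlie, delta, echo} ∖ {echo} = {charlie, delta}.


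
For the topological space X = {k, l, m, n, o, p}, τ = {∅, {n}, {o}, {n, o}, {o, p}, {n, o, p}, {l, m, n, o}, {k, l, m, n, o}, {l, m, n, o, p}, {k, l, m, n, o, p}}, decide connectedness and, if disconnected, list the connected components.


(X, τ) is connected.

Find clopen sets (U ∈ τ with X ∖ U ∈ τ):
  U = ∅, X ∖ U = {k, l, m, n, o, p} — both open, so U is clopen.
  U = {k, l, m, n, o, p}, X ∖ U = ∅ — both open, so U is clopen.
Only trivial clopens (∅ and X) exist, so (X, τ) is connected.
Compute connected components by grouping points that agree on all clopens:
  component: {k, l, m, n, o, p}


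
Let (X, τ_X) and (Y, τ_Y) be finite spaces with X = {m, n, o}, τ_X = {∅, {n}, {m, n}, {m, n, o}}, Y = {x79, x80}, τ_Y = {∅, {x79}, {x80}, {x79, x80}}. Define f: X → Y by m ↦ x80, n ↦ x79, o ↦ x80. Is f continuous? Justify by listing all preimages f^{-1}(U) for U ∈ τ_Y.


f is NOT continuous.

Compute f^{-1}(U) for each U ∈ τ_Y:
  U = ∅: f^{-1}(U) = ∅ ∈ τ_X ✓.
  U = {x79}: f^{-1}(U) = {n} ∈ τ_X ✓.
  U = {x80}: f^{-1}(U) = {m, o} ∉ τ_X ✗.
  U = {x79, x80}: f^{-1}(U) = {m, n, o} ∈ τ_X ✓.
Found U = {x80} with f^{-1}(U) = {m, o} not in τ_X. Therefore f is NOT continuous.


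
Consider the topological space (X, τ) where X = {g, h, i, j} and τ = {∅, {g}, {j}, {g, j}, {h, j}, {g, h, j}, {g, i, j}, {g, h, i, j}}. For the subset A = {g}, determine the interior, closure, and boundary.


int(A) = {g}, cl(A) = {g, i}, ∂A = {i}.

Closed sets in (X, τ) are complements of opens:
  closed(X, τ) = {∅, {h}, {i}, {g, i}, {h, i}, {g, h, i}, {h, i, j}, {g, h, i, j}}.
int(A) = ⋃ {U ∈ τ : U ⊆ A}. Opens contained in A: ∅, {g}.
Taking the union of these: int(A) = {g}.
cl(A) = ⋂ {C closed : A ⊆ C}. Closed sets containing A: {g, i}, {g, h, i}, {g, h, i, j}.
Intersecting these: cl(A) = {g, i}.
∂A = cl(A) ∖ int(A) = {g, i} ∖ {g} = {i}.


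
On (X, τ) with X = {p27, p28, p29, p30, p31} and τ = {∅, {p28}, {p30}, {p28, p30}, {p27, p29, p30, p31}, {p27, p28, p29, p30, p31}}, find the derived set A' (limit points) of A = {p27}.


A' = {p29, p31}

For each x ∈ X, list the open sets U ∈ τ with x ∈ U, then check whether U ∩ (A ∖ {x}) ≠ ∅ for every such U.
  x = p27: open {p27, p29, p30, p31} ∋ x has {p27, p29, p30, p31} ∩ (A ∖ {p27}) = ∅, so x is NOT a limit point.
  x = p28: open {p28} ∋ x has {p28} ∩ (A ∖ {p28}) = ∅, so x is NOT a limit point.
  x = p29: opens ∋ x are {p27, p29, p30, p31}, {p27, p28, p29, p30, p31}; each meets A ∖ {p29}, so x IS a limit point.
  x = p30: open {p30} ∋ x has {p30} ∩ (A ∖ {p30}) = ∅, so x is NOT a limit point.
  x = p31: opens ∋ x are {p27, p29, p30, p31}, {p27, p28, p29, p30, p31}; each meets A ∖ {p31}, so x IS a limit point.
Collecting: A' = {p29, p31}.


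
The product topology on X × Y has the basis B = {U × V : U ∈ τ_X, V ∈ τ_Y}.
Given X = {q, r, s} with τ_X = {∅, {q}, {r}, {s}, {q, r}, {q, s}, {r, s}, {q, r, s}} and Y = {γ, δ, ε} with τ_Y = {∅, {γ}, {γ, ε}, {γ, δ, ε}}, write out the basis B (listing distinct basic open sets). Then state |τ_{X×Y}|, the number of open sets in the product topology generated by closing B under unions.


Basis B = {∅ × ∅, {q} × {γ}, {r} × {γ}, {s} × {γ}, {q} × {γ, ε}, {q, r} × {γ}, {q, s} × {γ}, {r} × {γ, ε}, {r, s} × {γ}, {s} × {γ, ε}, {q} × {γ, δ, ε}, {q, r, s} × {γ}, {r} × {γ, δ, ε}, {s} × {γ, δ, ε}, {q, r} × {γ, ε}, {q, s} × {γ, ε}, {r, s} × {γ, ε}, {q, r} × {γ, δ, ε}, {q, s} × {γ, δ, ε}, {q, r, s} × {γ, ε}, {r, s} × {γ, δ, ε}, {q, r, s} × {γ, δ, ε}}; |τ_{X×Y}| = 64.

Enumerate products U × V with U ∈ τ_X, V ∈ τ_Y (deduplicated):
  ∅ × ∅ = {} (∅)
  {q} × {γ} = {(q,γ)}
  {r} × {γ} = {(r,γ)}
  {s} × {γ} = {(s,γ)}
  {q} × {γ, ε} = {(q,γ), (q,ε)}
  {q, r} × {γ} = {(q,γ), (r,γ)}
  {q, s} × {γ} = {(q,γ), (s,γ)}
  {r} × {γ, ε} = {(r,γ), (r,ε)}
  {r, s} × {γ} = {(r,γ), (s,γ)}
  {s} × {γ, ε} = {(s,γ), (s,ε)}
  {q} × {γ, δ, ε} = {(q,γ), (q,δ), (q,ε)}
  {q, r, s} × {γ} = {(q,γ), (r,γ), (s,γ)}
  {r} × {γ, δ, ε} = {(r,γ), (r,δ), (r,ε)}
  {s} × {γ, δ, ε} = {(s,γ), (s,δ), (s,ε)}
  {q, r} × {γ, ε} = {(q,γ), (q,ε), (r,γ), (r,ε)}
  {q, s} × {γ, ε} = {(q,γ), (q,ε), (s,γ), (s,ε)}
  {r, s} × {γ, ε} = {(r,γ), (r,ε), (s,γ), (s,ε)}
  {q, r} × {γ, δ, ε} = {(q,γ), (q,δ), (q,ε), (r,γ), (r,δ), (r,ε)}
  {q, s} × {γ, δ, ε} = {(q,γ), (q,δ), (q,ε), (s,γ), (s,δ), (s,ε)}
  {q, r, s} × {γ, ε} = {(q,γ), (q,ε), (r,γ), (r,ε), (s,γ), (s,ε)}
  {r, s} × {γ, δ, ε} = {(r,γ), (r,δ), (r,ε), (s,γ), (s,δ), (s,ε)}
  {q, r, s} × {γ, δ, ε} = {(q,γ), (q,δ), (q,ε), (r,γ), (r,δ), (r,ε), (s,γ), (s,δ), (s,ε)}
These 22 distinct sets form the basis B.
Close under arbitrary unions to get τ_{X×Y}; counting gives |τ_{X×Y}| = 64.


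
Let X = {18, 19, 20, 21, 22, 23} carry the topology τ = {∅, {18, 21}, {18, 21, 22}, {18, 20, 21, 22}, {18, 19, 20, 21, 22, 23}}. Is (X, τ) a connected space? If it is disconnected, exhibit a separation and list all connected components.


(X, τ) is connected.

Find clopen sets (U ∈ τ with X ∖ U ∈ τ):
  U = ∅, X ∖ U = {18, 19, 20, 21, 22, 23} — both open, so U is clopen.
  U = {18, 19, 20, 21, 22, 23}, X ∖ U = ∅ — both open, so U is clopen.
Only trivial clopens (∅ and X) exist, so (X, τ) is connected.
Compute connected components by grouping points that agree on all clopens:
  component: {18, 19, 20, 21, 22, 23}


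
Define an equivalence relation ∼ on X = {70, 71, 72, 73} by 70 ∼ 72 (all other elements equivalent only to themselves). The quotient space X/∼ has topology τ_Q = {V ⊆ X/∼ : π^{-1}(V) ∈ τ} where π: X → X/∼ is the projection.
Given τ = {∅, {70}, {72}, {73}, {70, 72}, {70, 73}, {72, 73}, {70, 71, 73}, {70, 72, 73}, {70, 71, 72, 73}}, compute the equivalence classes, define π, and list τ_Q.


X/∼ = {[70=72], [71], [73]}; |τ_Q| = 5.

Equivalence classes: [70=72], [71], [73].
Quotient map π: X → X/∼ sends 70 ↦ [70=72], 71 ↦ [71], 72 ↦ [70=72], 73 ↦ [73].
For each subset V ⊆ X/∼, compute π^{-1}(V) ⊆ X and check whether π^{-1}(V) ∈ τ. V is open in τ_Q iff π^{-1}(V) ∈ τ.
  V = {}: π^{-1}(V) = ∅ ∈ τ ✓.
  V = {[70=72]}: π^{-1}(V) = {70, 72} ∈ τ ✓.
  V = {[71]}: π^{-1}(V) = {71} ∉ τ ✗.
  V = {[70=72], [71]}: π^{-1}(V) = {70, 71, 72} ∉ τ ✗.
  V = {[73]}: π^{-1}(V) = {73} ∈ τ ✓.
  V = {[70=72], [73]}: π^{-1}(V) = {70, 72, 73} ∈ τ ✓.
  V = {[71], [73]}: π^{-1}(V) = {71, 73} ∉ τ ✗.
  V = {[70=72], [71], [73]}: π^{-1}(V) = {70, 71, 72, 73} ∈ τ ✓.
Open sets in the quotient: τ_Q = {{}, {[70=72]}, {[73]}, {[70=72], [73]}, {[70=72], [71], [73]}} (5 elements).


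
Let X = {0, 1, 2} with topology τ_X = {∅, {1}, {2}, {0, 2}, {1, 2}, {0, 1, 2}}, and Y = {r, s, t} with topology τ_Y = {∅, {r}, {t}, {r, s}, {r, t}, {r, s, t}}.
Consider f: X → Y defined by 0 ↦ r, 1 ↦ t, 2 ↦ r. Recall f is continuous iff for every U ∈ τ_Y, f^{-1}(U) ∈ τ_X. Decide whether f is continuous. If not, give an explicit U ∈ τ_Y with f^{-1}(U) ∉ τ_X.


f IS continuous.

Compute f^{-1}(U) for each U ∈ τ_Y:
  U = ∅: f^{-1}(U) = ∅ ∈ τ_X ✓.
  U = {r}: f^{-1}(U) = {0, 2} ∈ τ_X ✓.
  U = {t}: f^{-1}(U) = {1} ∈ τ_X ✓.
  U = {r, s}: f^{-1}(U) = {0, 2} ∈ τ_X ✓.
  U = {r, t}: f^{-1}(U) = {0, 1, 2} ∈ τ_X ✓.
  U = {r, s, t}: f^{-1}(U) = {0, 1, 2} ∈ τ_X ✓.
Every preimage lies in τ_X, so f IS continuous.


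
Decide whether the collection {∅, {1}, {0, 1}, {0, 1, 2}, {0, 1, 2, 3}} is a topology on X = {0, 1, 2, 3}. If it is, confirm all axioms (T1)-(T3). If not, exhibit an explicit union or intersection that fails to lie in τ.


τ IS a topology on X.

Axiom (T1): ∅ ∈ τ? Yes; X ∈ τ? Yes.
Axiom (T2/T3): check pairwise unions and intersections of members of τ.
All pairwise intersections and unions checked — each lies in τ. Therefore τ satisfies (T1), (T2), (T3): it IS a topology on X.


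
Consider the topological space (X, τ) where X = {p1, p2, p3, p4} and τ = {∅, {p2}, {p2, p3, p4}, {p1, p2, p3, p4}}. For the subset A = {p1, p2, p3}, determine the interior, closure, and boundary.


int(A) = {p2}, cl(A) = {p1, p2, p3, p4}, ∂A = {p1, p3, p4}.

Closed sets in (X, τ) are complements of opens:
  closed(X, τ) = {∅, {p1}, {p1, p3, p4}, {p1, p2, p3, p4}}.
int(A) = ⋃ {U ∈ τ : U ⊆ A}. Opens contained in A: ∅, {p2}.
Taking the union of these: int(A) = {p2}.
cl(A) = ⋂ {C closed : A ⊆ C}. Closed sets containing A: {p1, p2, p3, p4}.
Intersecting these: cl(A) = {p1, p2, p3, p4}.
∂A = cl(A) ∖ int(A) = {p1, p2, p3, p4} ∖ {p2} = {p1, p3, p4}.


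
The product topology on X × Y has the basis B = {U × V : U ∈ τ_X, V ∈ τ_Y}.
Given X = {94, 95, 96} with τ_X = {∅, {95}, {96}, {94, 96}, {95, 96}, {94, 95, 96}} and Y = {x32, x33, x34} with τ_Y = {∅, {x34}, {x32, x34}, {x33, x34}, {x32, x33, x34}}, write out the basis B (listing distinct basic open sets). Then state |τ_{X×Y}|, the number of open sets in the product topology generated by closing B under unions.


Basis B = {∅ × ∅, {95} × {x34}, {96} × {x34}, {94, 96} × {x34}, {95} × {x32, x34}, {95} × {x33, x34}, {95, 96} × {x34}, {96} × {x32, x34}, {96} × {x33, x34}, {94, 95, 96} × {x34}, {95} × {x32, x33, x34}, {96} × {x32, x33, x34}, {94, 96} × {x32, x34}, {94, 96} × {x33, x34}, {95, 96} × {x32, x34}, {95, 96} × {x33, x34}, {94, 96} × {x32, x33, x34}, {94, 95, 96} × {x32, x34}, {94, 95, 96} × {x33, x34}, {95, 96} × {x32, x33, x34}, {94, 95, 96} × {x32, x33, x34}}; |τ_{X×Y}| = 70.

Enumerate products U × V with U ∈ τ_X, V ∈ τ_Y (deduplicated):
  ∅ × ∅ = {} (∅)
  {95} × {x34} = {(95,x34)}
  {96} × {x34} = {(96,x34)}
  {94, 96} × {x34} = {(94,x34), (96,x34)}
  {95} × {x32, x34} = {(95,x32), (95,x34)}
  {95} × {x33, x34} = {(95,x33), (95,x34)}
  {95, 96} × {x34} = {(95,x34), (96,x34)}
  {96} × {x32, x34} = {(96,x32), (96,x34)}
  {96} × {x33, x34} = {(96,x33), (96,x34)}
  {94, 95, 96} × {x34} = {(94,x34), (95,x34), (96,x34)}
  {95} × {x32, x33, x34} = {(95,x32), (95,x33), (95,x34)}
  {96} × {x32, x33, x34} = {(96,x32), (96,x33), (96,x34)}
  {94, 96} × {x32, x34} = {(94,x32), (94,x34), (96,x32), (96,x34)}
  {94, 96} × {x33, x34} = {(94,x33), (94,x34), (96,x33), (96,x34)}
  {95, 96} × {x32, x34} = {(95,x32), (95,x34), (96,x32), (96,x34)}
  {95, 96} × {x33, x34} = {(95,x33), (95,x34), (96,x33), (96,x34)}
  {94, 96} × {x32, x33, x34} = {(94,x32), (94,x33), (94,x34), (96,x32), (96,x33), (96,x34)}
  {94, 95, 96} × {x32, x34} = {(94,x32), (94,x34), (95,x32), (95,x34), (96,x32), (96,x34)}
  {94, 95, 96} × {x33, x34} = {(94,x33), (94,x34), (95,x33), (95,x34), (96,x33), (96,x34)}
  {95, 96} × {x32, x33, x34} = {(95,x32), (95,x33), (95,x34), (96,x32), (96,x33), (96,x34)}
  {94, 95, 96} × {x32, x33, x34} = {(94,x32), (94,x33), (94,x34), (95,x32), (95,x33), (95,x34), (96,x32), (96,x33), (96,x34)}
These 21 distinct sets form the basis B.
Close under arbitrary unions to get τ_{X×Y}; counting gives |τ_{X×Y}| = 70.


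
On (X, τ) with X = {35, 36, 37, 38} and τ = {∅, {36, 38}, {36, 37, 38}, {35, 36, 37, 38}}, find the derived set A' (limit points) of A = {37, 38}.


A' = {35, 36, 37}

For each x ∈ X, list the open sets U ∈ τ with x ∈ U, then check whether U ∩ (A ∖ {x}) ≠ ∅ for every such U.
  x = 35: opens ∋ x are {35, 36, 37, 38}; each meets A ∖ {35}, so x IS a limit point.
  x = 36: opens ∋ x are {36, 38}, {36, 37, 38}, {35, 36, 37, 38}; each meets A ∖ {36}, so x IS a limit point.
  x = 37: opens ∋ x are {36, 37, 38}, {35, 36, 37, 38}; each meets A ∖ {37}, so x IS a limit point.
  x = 38: open {36, 38} ∋ x has {36, 38} ∩ (A ∖ {38}) = ∅, so x is NOT a limit point.
Collecting: A' = {35, 36, 37}.


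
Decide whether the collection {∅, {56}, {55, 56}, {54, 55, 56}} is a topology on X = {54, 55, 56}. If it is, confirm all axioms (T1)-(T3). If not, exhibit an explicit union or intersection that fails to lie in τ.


τ IS a topology on X.

Axiom (T1): ∅ ∈ τ? Yes; X ∈ τ? Yes.
Axiom (T2/T3): check pairwise unions and intersections of members of τ.
All pairwise intersections and unions checked — each lies in τ. Therefore τ satisfies (T1), (T2), (T3): it IS a topology on X.


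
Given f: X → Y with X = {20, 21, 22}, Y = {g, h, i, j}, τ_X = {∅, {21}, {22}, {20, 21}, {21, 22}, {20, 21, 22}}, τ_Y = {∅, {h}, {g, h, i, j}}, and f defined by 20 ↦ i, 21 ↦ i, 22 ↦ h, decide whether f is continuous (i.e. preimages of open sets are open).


f IS continuous.

Compute f^{-1}(U) for each U ∈ τ_Y:
  U = ∅: f^{-1}(U) = ∅ ∈ τ_X ✓.
  U = {h}: f^{-1}(U) = {22} ∈ τ_X ✓.
  U = {g, h, i, j}: f^{-1}(U) = {20, 21, 22} ∈ τ_X ✓.
Every preimage lies in τ_X, so f IS continuous.


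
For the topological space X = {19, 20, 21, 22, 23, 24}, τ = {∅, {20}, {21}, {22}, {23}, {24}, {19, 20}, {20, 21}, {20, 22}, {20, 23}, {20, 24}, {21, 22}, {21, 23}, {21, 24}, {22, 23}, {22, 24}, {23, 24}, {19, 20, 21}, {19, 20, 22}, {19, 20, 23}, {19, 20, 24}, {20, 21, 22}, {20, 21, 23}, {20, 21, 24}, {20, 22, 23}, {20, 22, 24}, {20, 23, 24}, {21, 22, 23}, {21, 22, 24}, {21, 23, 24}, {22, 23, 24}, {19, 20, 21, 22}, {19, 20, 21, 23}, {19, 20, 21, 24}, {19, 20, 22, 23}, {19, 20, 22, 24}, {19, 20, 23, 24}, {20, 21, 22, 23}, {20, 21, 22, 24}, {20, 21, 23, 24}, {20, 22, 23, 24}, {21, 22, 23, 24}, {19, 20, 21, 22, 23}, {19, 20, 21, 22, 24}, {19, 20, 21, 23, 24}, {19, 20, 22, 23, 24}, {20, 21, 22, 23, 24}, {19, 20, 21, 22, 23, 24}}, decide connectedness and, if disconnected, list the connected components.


(X, τ) is disconnected; components = [{21}, {22}, {23}, {24}, {19, 20}].

Find clopen sets (U ∈ τ with X ∖ U ∈ τ):
  U = ∅, X ∖ U = {19, 20, 21, 22, 23, 24} — both open, so U is clopen.
  U = {21}, X ∖ U = {19, 20, 22, 23, 24} — both open, so U is clopen.
  U = {22}, X ∖ U = {19, 20, 21, 23, 24} — both open, so U is clopen.
  U = {23}, X ∖ U = {19, 20, 21, 22, 24} — both open, so U is clopen.
  U = {24}, X ∖ U = {19, 20, 21, 22, 23} — both open, so U is clopen.
  U = {19, 20}, X ∖ U = {21, 22, 23, 24} — both open, so U is clopen.
  U = {21, 22}, X ∖ U = {19, 20, 23, 24} — both open, so U is clopen.
  U = {21, 23}, X ∖ U = {19, 20, 22, 24} — both open, so U is clopen.
  U = {21, 24}, X ∖ U = {19, 20, 22, 23} — both open, so U is clopen.
  U = {22, 23}, X ∖ U = {19, 20, 21, 24} — both open, so U is clopen.
  U = {22, 24}, X ∖ U = {19, 20, 21, 23} — both open, so U is clopen.
  U = {23, 24}, X ∖ U = {19, 20, 21, 22} — both open, so U is clopen.
  U = {19, 20, 21}, X ∖ U = {22, 23, 24} — both open, so U is clopen.
  U = {19, 20, 22}, X ∖ U = {21, 23, 24} — both open, so U is clopen.
  U = {19, 20, 23}, X ∖ U = {21, 22, 24} — both open, so U is clopen.
  U = {19, 20, 24}, X ∖ U = {21, 22, 23} — both open, so U is clopen.
  U = {21, 22, 23}, X ∖ U = {19, 20, 24} — both open, so U is clopen.
  U = {21, 22, 24}, X ∖ U = {19, 20, 23} — both open, so U is clopen.
  U = {21, 23, 24}, X ∖ U = {19, 20, 22} — both open, so U is clopen.
  U = {22, 23, 24}, X ∖ U = {19, 20, 21} — both open, so U is clopen.
  U = {19, 20, 21, 22}, X ∖ U = {23, 24} — both open, so U is clopen.
  U = {19, 20, 21, 23}, X ∖ U = {22, 24} — both open, so U is clopen.
  U = {19, 20, 21, 24}, X ∖ U = {22, 23} — both open, so U is clopen.
  U = {19, 20, 22, 23}, X ∖ U = {21, 24} — both open, so U is clopen.
  U = {19, 20, 22, 24}, X ∖ U = {21, 23} — both open, so U is clopen.
  U = {19, 20, 23, 24}, X ∖ U = {21, 22} — both open, so U is clopen.
  U = {21, 22, 23, 24}, X ∖ U = {19, 20} — both open, so U is clopen.
  U = {19, 20, 21, 22, 23}, X ∖ U = {24} — both open, so U is clopen.
  U = {19, 20, 21, 22, 24}, X ∖ U = {23} — both open, so U is clopen.
  U = {19, 20, 21, 23, 24}, X ∖ U = {22} — both open, so U is clopen.
  U = {19, 20, 22, 23, 24}, X ∖ U = {21} — both open, so U is clopen.
  U = {19, 20, 21, 22, 23, 24}, X ∖ U = ∅ — both open, so U is clopen.
Nontrivial clopen(s) exist: e.g. {19, 20, 21, 23, 24}. So (X, τ) is disconnected.
Compute connected components by grouping points that agree on all clopens:
  component: {21}
  component: {22}
  component: {23}
  component: {24}
  component: {19, 20}


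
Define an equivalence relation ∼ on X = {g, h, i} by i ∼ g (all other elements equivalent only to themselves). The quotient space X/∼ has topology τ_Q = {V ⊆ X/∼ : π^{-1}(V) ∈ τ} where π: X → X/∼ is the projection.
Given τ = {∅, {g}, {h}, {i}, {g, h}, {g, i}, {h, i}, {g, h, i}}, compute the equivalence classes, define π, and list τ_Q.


X/∼ = {[g=i], [h]}; |τ_Q| = 4.

Equivalence classes: [g=i], [h].
Quotient map π: X → X/∼ sends g ↦ [g=i], h ↦ [h], i ↦ [g=i].
For each subset V ⊆ X/∼, compute π^{-1}(V) ⊆ X and check whether π^{-1}(V) ∈ τ. V is open in τ_Q iff π^{-1}(V) ∈ τ.
  V = {}: π^{-1}(V) = ∅ ∈ τ ✓.
  V = {[g=i]}: π^{-1}(V) = {g, i} ∈ τ ✓.
  V = {[h]}: π^{-1}(V) = {h} ∈ τ ✓.
  V = {[g=i], [h]}: π^{-1}(V) = {g, h, i} ∈ τ ✓.
Open sets in the quotient: τ_Q = {{}, {[g=i]}, {[h]}, {[g=i], [h]}} (4 elements).


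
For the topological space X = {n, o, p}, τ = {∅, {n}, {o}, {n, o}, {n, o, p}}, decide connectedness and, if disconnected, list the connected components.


(X, τ) is connected.

Find clopen sets (U ∈ τ with X ∖ U ∈ τ):
  U = ∅, X ∖ U = {n, o, p} — both open, so U is clopen.
  U = {n, o, p}, X ∖ U = ∅ — both open, so U is clopen.
Only trivial clopens (∅ and X) exist, so (X, τ) is connected.
Compute connected components by grouping points that agree on all clopens:
  component: {n, o, p}


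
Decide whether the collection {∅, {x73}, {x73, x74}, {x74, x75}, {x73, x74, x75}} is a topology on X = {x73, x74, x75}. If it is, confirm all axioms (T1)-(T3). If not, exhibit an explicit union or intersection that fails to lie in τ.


τ is NOT a topology on X.

Axiom (T1): ∅ ∈ τ? Yes; X ∈ τ? Yes.
Axiom (T2/T3): check pairwise unions and intersections of members of τ.
Counterexample for (T3): {x73, x74} ∩ {x74, x75} = {x74} ∉ τ. Therefore τ is NOT a topology.


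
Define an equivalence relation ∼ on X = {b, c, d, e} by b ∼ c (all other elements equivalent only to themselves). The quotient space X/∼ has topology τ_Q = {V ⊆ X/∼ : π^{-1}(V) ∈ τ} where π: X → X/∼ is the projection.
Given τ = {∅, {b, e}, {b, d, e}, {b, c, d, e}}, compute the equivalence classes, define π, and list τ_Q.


X/∼ = {[b=c], [d], [e]}; |τ_Q| = 2.

Equivalence classes: [b=c], [d], [e].
Quotient map π: X → X/∼ sends b ↦ [b=c], c ↦ [b=c], d ↦ [d], e ↦ [e].
For each subset V ⊆ X/∼, compute π^{-1}(V) ⊆ X and check whether π^{-1}(V) ∈ τ. V is open in τ_Q iff π^{-1}(V) ∈ τ.
  V = {}: π^{-1}(V) = ∅ ∈ τ ✓.
  V = {[b=c]}: π^{-1}(V) = {b, c} ∉ τ ✗.
  V = {[d]}: π^{-1}(V) = {d} ∉ τ ✗.
  V = {[b=c], [d]}: π^{-1}(V) = {b, c, d} ∉ τ ✗.
  V = {[e]}: π^{-1}(V) = {e} ∉ τ ✗.
  V = {[b=c], [e]}: π^{-1}(V) = {b, c, e} ∉ τ ✗.
  V = {[d], [e]}: π^{-1}(V) = {d, e} ∉ τ ✗.
  V = {[b=c], [d], [e]}: π^{-1}(V) = {b, c, d, e} ∈ τ ✓.
Open sets in the quotient: τ_Q = {{}, {[b=c], [d], [e]}} (2 elements).


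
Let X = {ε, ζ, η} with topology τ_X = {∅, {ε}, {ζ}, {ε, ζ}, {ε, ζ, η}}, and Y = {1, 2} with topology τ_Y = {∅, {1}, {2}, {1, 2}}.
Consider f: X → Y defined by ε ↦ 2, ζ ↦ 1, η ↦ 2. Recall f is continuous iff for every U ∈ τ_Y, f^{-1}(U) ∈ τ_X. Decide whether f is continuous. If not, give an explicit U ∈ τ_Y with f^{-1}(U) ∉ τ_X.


f is NOT continuous.

Compute f^{-1}(U) for each U ∈ τ_Y:
  U = ∅: f^{-1}(U) = ∅ ∈ τ_X ✓.
  U = {1}: f^{-1}(U) = {ζ} ∈ τ_X ✓.
  U = {2}: f^{-1}(U) = {ε, η} ∉ τ_X ✗.
  U = {1, 2}: f^{-1}(U) = {ε, ζ, η} ∈ τ_X ✓.
Found U = {2} with f^{-1}(U) = {ε, η} not in τ_X. Therefore f is NOT continuous.


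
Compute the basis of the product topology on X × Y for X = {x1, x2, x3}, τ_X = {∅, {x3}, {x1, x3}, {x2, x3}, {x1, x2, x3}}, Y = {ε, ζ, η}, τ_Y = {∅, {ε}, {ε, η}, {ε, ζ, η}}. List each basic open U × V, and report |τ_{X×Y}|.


Basis B = {∅ × ∅, {x3} × {ε}, {x1, x3} × {ε}, {x2, x3} × {ε}, {x3} × {ε, η}, {x1, x2, x3} × {ε}, {x3} × {ε, ζ, η}, {x1, x3} × {ε, η}, {x2, x3} × {ε, η}, {x1, x3} × {ε, ζ, η}, {x1, x2, x3} × {ε, η}, {x2, x3} × {ε, ζ, η}, {x1, x2, x3} × {ε, ζ, η}}; |τ_{X×Y}| = 30.

Enumerate products U × V with U ∈ τ_X, V ∈ τ_Y (deduplicated):
  ∅ × ∅ = {} (∅)
  {x3} × {ε} = {(x3,ε)}
  {x1, x3} × {ε} = {(x1,ε), (x3,ε)}
  {x2, x3} × {ε} = {(x2,ε), (x3,ε)}
  {x3} × {ε, η} = {(x3,ε), (x3,η)}
  {x1, x2, x3} × {ε} = {(x1,ε), (x2,ε), (x3,ε)}
  {x3} × {ε, ζ, η} = {(x3,ε), (x3,ζ), (x3,η)}
  {x1, x3} × {ε, η} = {(x1,ε), (x1,η), (x3,ε), (x3,η)}
  {x2, x3} × {ε, η} = {(x2,ε), (x2,η), (x3,ε), (x3,η)}
  {x1, x3} × {ε, ζ, η} = {(x1,ε), (x1,ζ), (x1,η), (x3,ε), (x3,ζ), (x3,η)}
  {x1, x2, x3} × {ε, η} = {(x1,ε), (x1,η), (x2,ε), (x2,η), (x3,ε), (x3,η)}
  {x2, x3} × {ε, ζ, η} = {(x2,ε), (x2,ζ), (x2,η), (x3,ε), (x3,ζ), (x3,η)}
  {x1, x2, x3} × {ε, ζ, η} = {(x1,ε), (x1,ζ), (x1,η), (x2,ε), (x2,ζ), (x2,η), (x3,ε), (x3,ζ), (x3,η)}
These 13 distinct sets form the basis B.
Close under arbitrary unions to get τ_{X×Y}; counting gives |τ_{X×Y}| = 30.


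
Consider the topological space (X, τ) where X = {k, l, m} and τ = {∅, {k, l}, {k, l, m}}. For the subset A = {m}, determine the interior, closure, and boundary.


int(A) = ∅, cl(A) = {m}, ∂A = {m}.

Closed sets in (X, τ) are complements of opens:
  closed(X, τ) = {∅, {m}, {k, l, m}}.
int(A) = ⋃ {U ∈ τ : U ⊆ A}. Opens contained in A: ∅.
Taking the union of these: int(A) = ∅.
cl(A) = ⋂ {C closed : A ⊆ C}. Closed sets containing A: {m}, {k, l, m}.
Intersecting these: cl(A) = {m}.
∂A = cl(A) ∖ int(A) = {m} ∖ ∅ = {m}.


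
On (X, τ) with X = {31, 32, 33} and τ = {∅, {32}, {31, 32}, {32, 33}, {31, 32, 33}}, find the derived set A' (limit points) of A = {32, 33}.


A' = {31, 33}

For each x ∈ X, list the open sets U ∈ τ with x ∈ U, then check whether U ∩ (A ∖ {x}) ≠ ∅ for every such U.
  x = 31: opens ∋ x are {31, 32}, {31, 32, 33}; each meets A ∖ {31}, so x IS a limit point.
  x = 32: open {32} ∋ x has {32} ∩ (A ∖ {32}) = ∅, so x is NOT a limit point.
  x = 33: opens ∋ x are {32, 33}, {31, 32, 33}; each meets A ∖ {33}, so x IS a limit point.
Collecting: A' = {31, 33}.


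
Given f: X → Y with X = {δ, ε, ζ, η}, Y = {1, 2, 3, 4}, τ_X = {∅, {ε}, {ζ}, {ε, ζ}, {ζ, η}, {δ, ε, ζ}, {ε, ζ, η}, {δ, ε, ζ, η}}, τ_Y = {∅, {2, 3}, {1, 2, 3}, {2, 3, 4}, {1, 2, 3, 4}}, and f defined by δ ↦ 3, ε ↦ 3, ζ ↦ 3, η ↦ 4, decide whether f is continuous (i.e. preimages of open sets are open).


f IS continuous.

Compute f^{-1}(U) for each U ∈ τ_Y:
  U = ∅: f^{-1}(U) = ∅ ∈ τ_X ✓.
  U = {2, 3}: f^{-1}(U) = {δ, ε, ζ} ∈ τ_X ✓.
  U = {1, 2, 3}: f^{-1}(U) = {δ, ε, ζ} ∈ τ_X ✓.
  U = {2, 3, 4}: f^{-1}(U) = {δ, ε, ζ, η} ∈ τ_X ✓.
  U = {1, 2, 3, 4}: f^{-1}(U) = {δ, ε, ζ, η} ∈ τ_X ✓.
Every preimage lies in τ_X, so f IS continuous.


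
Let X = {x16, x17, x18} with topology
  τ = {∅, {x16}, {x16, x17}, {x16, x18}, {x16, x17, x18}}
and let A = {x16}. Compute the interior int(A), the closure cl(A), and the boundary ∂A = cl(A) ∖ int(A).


int(A) = {x16}, cl(A) = {x16, x17, x18}, ∂A = {x17, x18}.

Closed sets in (X, τ) are complements of opens:
  closed(X, τ) = {∅, {x17}, {x18}, {x17, x18}, {x16, x17, x18}}.
int(A) = ⋃ {U ∈ τ : U ⊆ A}. Opens contained in A: ∅, {x16}.
Taking the union of these: int(A) = {x16}.
cl(A) = ⋂ {C closed : A ⊆ C}. Closed sets containing A: {x16, x17, x18}.
Intersecting these: cl(A) = {x16, x17, x18}.
∂A = cl(A) ∖ int(A) = {x16, x17, x18} ∖ {x16} = {x17, x18}.


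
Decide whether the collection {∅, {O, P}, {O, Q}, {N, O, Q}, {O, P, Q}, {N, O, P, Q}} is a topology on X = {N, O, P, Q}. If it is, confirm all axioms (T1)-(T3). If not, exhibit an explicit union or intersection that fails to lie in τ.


τ is NOT a topology on X.

Axiom (T1): ∅ ∈ τ? Yes; X ∈ τ? Yes.
Axiom (T2/T3): check pairwise unions and intersections of members of τ.
Counterexample for (T3): {O, P} ∩ {O, Q} = {O} ∉ τ. Therefore τ is NOT a topology.


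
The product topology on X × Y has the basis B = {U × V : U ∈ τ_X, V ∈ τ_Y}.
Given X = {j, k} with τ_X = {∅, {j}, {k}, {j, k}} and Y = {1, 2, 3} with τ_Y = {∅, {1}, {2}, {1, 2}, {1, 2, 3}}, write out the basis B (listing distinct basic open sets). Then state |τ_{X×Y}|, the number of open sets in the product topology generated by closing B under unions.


Basis B = {∅ × ∅, {j} × {1}, {j} × {2}, {k} × {1}, {k} × {2}, {j} × {1, 2}, {j, k} × {1}, {j, k} × {2}, {k} × {1, 2}, {j} × {1, 2, 3}, {k} × {1, 2, 3}, {j, k} × {1, 2}, {j, k} × {1, 2, 3}}; |τ_{X×Y}| = 25.

Enumerate products U × V with U ∈ τ_X, V ∈ τ_Y (deduplicated):
  ∅ × ∅ = {} (∅)
  {j} × {1} = {(j,1)}
  {j} × {2} = {(j,2)}
  {k} × {1} = {(k,1)}
  {k} × {2} = {(k,2)}
  {j} × {1, 2} = {(j,1), (j,2)}
  {j, k} × {1} = {(j,1), (k,1)}
  {j, k} × {2} = {(j,2), (k,2)}
  {k} × {1, 2} = {(k,1), (k,2)}
  {j} × {1, 2, 3} = {(j,1), (j,2), (j,3)}
  {k} × {1, 2, 3} = {(k,1), (k,2), (k,3)}
  {j, k} × {1, 2} = {(j,1), (j,2), (k,1), (k,2)}
  {j, k} × {1, 2, 3} = {(j,1), (j,2), (j,3), (k,1), (k,2), (k,3)}
These 13 distinct sets form the basis B.
Close under arbitrary unions to get τ_{X×Y}; counting gives |τ_{X×Y}| = 25.


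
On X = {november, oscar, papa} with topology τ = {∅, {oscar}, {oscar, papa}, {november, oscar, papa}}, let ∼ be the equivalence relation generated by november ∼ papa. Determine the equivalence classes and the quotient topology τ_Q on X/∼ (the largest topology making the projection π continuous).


X/∼ = {[november=papa], [oscar]}; |τ_Q| = 3.

Equivalence classes: [november=papa], [oscar].
Quotient map π: X → X/∼ sends november ↦ [november=papa], oscar ↦ [oscar], papa ↦ [november=papa].
For each subset V ⊆ X/∼, compute π^{-1}(V) ⊆ X and check whether π^{-1}(V) ∈ τ. V is open in τ_Q iff π^{-1}(V) ∈ τ.
  V = {}: π^{-1}(V) = ∅ ∈ τ ✓.
  V = {[november=papa]}: π^{-1}(V) = {november, papa} ∉ τ ✗.
  V = {[oscar]}: π^{-1}(V) = {oscar} ∈ τ ✓.
  V = {[november=papa], [oscar]}: π^{-1}(V) = {november, oscar, papa} ∈ τ ✓.
Open sets in the quotient: τ_Q = {{}, {[oscar]}, {[november=papa], [oscar]}} (3 elements).


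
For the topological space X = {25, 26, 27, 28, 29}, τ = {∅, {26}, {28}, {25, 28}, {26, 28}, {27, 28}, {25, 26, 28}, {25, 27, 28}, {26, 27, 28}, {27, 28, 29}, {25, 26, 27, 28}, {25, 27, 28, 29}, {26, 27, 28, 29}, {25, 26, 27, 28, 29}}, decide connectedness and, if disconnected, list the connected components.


(X, τ) is disconnected; components = [{26}, {25, 27, 28, 29}].

Find clopen sets (U ∈ τ with X ∖ U ∈ τ):
  U = ∅, X ∖ U = {25, 26, 27, 28, 29} — both open, so U is clopen.
  U = {26}, X ∖ U = {25, 27, 28, 29} — both open, so U is clopen.
  U = {25, 27, 28, 29}, X ∖ U = {26} — both open, so U is clopen.
  U = {25, 26, 27, 28, 29}, X ∖ U = ∅ — both open, so U is clopen.
Nontrivial clopen(s) exist: e.g. {25, 27, 28, 29}. So (X, τ) is disconnected.
Compute connected components by grouping points that agree on all clopens:
  component: {26}
  component: {25, 27, 28, 29}


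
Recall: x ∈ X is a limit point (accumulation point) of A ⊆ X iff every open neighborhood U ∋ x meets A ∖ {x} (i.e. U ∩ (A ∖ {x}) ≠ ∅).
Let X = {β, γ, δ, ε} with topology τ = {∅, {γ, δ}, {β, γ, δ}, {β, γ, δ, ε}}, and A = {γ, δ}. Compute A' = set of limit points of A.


A' = {β, γ, δ, ε}

For each x ∈ X, list the open sets U ∈ τ with x ∈ U, then check whether U ∩ (A ∖ {x}) ≠ ∅ for every such U.
  x = β: opens ∋ x are {β, γ, δ}, {β, γ, δ, ε}; each meets A ∖ {β}, so x IS a limit point.
  x = γ: opens ∋ x are {γ, δ}, {β, γ, δ}, {β, γ, δ, ε}; each meets A ∖ {γ}, so x IS a limit point.
  x = δ: opens ∋ x are {γ, δ}, {β, γ, δ}, {β, γ, δ, ε}; each meets A ∖ {δ}, so x IS a limit point.
  x = ε: opens ∋ x are {β, γ, δ, ε}; each meets A ∖ {ε}, so x IS a limit point.
Collecting: A' = {β, γ, δ, ε}.


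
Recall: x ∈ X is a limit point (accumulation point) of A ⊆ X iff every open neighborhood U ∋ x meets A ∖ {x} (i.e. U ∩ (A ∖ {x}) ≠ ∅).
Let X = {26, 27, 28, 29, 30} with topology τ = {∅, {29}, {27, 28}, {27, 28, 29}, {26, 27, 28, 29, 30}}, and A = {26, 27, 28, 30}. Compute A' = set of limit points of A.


A' = {26, 27, 28, 30}

For each x ∈ X, list the open sets U ∈ τ with x ∈ U, then check whether U ∩ (A ∖ {x}) ≠ ∅ for every such U.
  x = 26: opens ∋ x are {26, 27, 28, 29, 30}; each meets A ∖ {26}, so x IS a limit point.
  x = 27: opens ∋ x are {27, 28}, {27, 28, 29}, {26, 27, 28, 29, 30}; each meets A ∖ {27}, so x IS a limit point.
  x = 28: opens ∋ x are {27, 28}, {27, 28, 29}, {26, 27, 28, 29, 30}; each meets A ∖ {28}, so x IS a limit point.
  x = 29: open {29} ∋ x has {29} ∩ (A ∖ {29}) = ∅, so x is NOT a limit point.
  x = 30: opens ∋ x are {26, 27, 28, 29, 30}; each meets A ∖ {30}, so x IS a limit point.
Collecting: A' = {26, 27, 28, 30}.
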